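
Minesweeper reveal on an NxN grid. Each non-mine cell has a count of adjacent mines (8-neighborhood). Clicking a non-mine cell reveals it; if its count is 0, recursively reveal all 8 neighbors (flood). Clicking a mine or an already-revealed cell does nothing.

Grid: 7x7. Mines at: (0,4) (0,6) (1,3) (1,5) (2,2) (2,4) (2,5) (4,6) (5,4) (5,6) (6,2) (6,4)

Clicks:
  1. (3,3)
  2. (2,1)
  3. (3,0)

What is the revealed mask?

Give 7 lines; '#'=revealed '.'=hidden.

Answer: ###....
###....
##.....
####...
####...
####...
##.....

Derivation:
Click 1 (3,3) count=2: revealed 1 new [(3,3)] -> total=1
Click 2 (2,1) count=1: revealed 1 new [(2,1)] -> total=2
Click 3 (3,0) count=0: revealed 20 new [(0,0) (0,1) (0,2) (1,0) (1,1) (1,2) (2,0) (3,0) (3,1) (3,2) (4,0) (4,1) (4,2) (4,3) (5,0) (5,1) (5,2) (5,3) (6,0) (6,1)] -> total=22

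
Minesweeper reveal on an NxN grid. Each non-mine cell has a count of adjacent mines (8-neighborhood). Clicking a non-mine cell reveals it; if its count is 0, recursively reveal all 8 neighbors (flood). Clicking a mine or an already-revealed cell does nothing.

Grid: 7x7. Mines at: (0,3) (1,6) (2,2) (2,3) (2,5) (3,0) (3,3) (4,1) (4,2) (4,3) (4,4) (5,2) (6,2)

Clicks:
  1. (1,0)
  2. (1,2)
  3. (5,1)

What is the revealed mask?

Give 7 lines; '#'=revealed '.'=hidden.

Click 1 (1,0) count=0: revealed 8 new [(0,0) (0,1) (0,2) (1,0) (1,1) (1,2) (2,0) (2,1)] -> total=8
Click 2 (1,2) count=3: revealed 0 new [(none)] -> total=8
Click 3 (5,1) count=4: revealed 1 new [(5,1)] -> total=9

Answer: ###....
###....
##.....
.......
.......
.#.....
.......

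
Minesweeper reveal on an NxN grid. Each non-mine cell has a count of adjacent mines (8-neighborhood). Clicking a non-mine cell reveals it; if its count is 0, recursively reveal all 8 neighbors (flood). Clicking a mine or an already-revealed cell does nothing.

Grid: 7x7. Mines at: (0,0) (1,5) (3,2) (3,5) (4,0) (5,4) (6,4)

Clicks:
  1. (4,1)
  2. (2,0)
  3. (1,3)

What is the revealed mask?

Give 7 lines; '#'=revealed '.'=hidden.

Click 1 (4,1) count=2: revealed 1 new [(4,1)] -> total=1
Click 2 (2,0) count=0: revealed 6 new [(1,0) (1,1) (2,0) (2,1) (3,0) (3,1)] -> total=7
Click 3 (1,3) count=0: revealed 10 new [(0,1) (0,2) (0,3) (0,4) (1,2) (1,3) (1,4) (2,2) (2,3) (2,4)] -> total=17

Answer: .####..
#####..
#####..
##.....
.#.....
.......
.......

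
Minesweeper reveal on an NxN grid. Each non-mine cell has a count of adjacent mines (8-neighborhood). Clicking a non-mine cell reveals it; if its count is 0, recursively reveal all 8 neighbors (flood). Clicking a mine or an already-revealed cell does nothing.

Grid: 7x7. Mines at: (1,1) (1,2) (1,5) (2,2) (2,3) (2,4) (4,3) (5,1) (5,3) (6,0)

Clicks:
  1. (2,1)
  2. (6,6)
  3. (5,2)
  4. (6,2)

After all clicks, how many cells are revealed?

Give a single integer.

Click 1 (2,1) count=3: revealed 1 new [(2,1)] -> total=1
Click 2 (6,6) count=0: revealed 14 new [(2,5) (2,6) (3,4) (3,5) (3,6) (4,4) (4,5) (4,6) (5,4) (5,5) (5,6) (6,4) (6,5) (6,6)] -> total=15
Click 3 (5,2) count=3: revealed 1 new [(5,2)] -> total=16
Click 4 (6,2) count=2: revealed 1 new [(6,2)] -> total=17

Answer: 17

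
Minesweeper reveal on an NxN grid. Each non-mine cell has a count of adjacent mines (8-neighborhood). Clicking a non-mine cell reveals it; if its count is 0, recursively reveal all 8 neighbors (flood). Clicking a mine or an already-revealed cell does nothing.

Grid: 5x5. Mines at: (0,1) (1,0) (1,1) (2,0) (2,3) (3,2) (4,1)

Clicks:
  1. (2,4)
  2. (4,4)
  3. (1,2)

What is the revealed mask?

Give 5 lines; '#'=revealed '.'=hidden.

Click 1 (2,4) count=1: revealed 1 new [(2,4)] -> total=1
Click 2 (4,4) count=0: revealed 4 new [(3,3) (3,4) (4,3) (4,4)] -> total=5
Click 3 (1,2) count=3: revealed 1 new [(1,2)] -> total=6

Answer: .....
..#..
....#
...##
...##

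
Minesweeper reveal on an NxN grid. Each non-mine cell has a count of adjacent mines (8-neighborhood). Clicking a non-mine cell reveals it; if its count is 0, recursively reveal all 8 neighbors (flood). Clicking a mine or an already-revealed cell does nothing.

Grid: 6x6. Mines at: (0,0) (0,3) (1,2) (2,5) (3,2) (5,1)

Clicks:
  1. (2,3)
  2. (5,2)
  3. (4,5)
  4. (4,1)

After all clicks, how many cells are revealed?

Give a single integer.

Click 1 (2,3) count=2: revealed 1 new [(2,3)] -> total=1
Click 2 (5,2) count=1: revealed 1 new [(5,2)] -> total=2
Click 3 (4,5) count=0: revealed 10 new [(3,3) (3,4) (3,5) (4,2) (4,3) (4,4) (4,5) (5,3) (5,4) (5,5)] -> total=12
Click 4 (4,1) count=2: revealed 1 new [(4,1)] -> total=13

Answer: 13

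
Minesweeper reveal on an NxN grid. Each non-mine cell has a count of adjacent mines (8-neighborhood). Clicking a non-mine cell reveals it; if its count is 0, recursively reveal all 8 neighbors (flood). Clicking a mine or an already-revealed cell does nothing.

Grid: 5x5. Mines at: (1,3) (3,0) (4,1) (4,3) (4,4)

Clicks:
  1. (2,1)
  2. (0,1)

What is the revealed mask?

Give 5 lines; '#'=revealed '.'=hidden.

Answer: ###..
###..
###..
.....
.....

Derivation:
Click 1 (2,1) count=1: revealed 1 new [(2,1)] -> total=1
Click 2 (0,1) count=0: revealed 8 new [(0,0) (0,1) (0,2) (1,0) (1,1) (1,2) (2,0) (2,2)] -> total=9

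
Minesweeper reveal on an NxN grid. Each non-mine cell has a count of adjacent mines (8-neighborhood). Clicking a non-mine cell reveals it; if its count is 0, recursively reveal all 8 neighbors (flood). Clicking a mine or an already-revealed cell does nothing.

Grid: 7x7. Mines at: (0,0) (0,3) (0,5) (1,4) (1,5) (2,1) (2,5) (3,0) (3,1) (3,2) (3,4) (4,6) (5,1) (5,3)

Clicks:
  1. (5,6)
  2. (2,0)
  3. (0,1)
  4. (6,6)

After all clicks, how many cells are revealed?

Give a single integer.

Click 1 (5,6) count=1: revealed 1 new [(5,6)] -> total=1
Click 2 (2,0) count=3: revealed 1 new [(2,0)] -> total=2
Click 3 (0,1) count=1: revealed 1 new [(0,1)] -> total=3
Click 4 (6,6) count=0: revealed 5 new [(5,4) (5,5) (6,4) (6,5) (6,6)] -> total=8

Answer: 8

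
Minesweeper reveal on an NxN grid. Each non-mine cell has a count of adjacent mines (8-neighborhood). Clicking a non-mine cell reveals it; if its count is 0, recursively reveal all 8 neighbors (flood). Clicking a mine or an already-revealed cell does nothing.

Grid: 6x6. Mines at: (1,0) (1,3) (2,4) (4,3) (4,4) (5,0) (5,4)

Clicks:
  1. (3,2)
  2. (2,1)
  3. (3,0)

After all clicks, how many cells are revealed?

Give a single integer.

Answer: 9

Derivation:
Click 1 (3,2) count=1: revealed 1 new [(3,2)] -> total=1
Click 2 (2,1) count=1: revealed 1 new [(2,1)] -> total=2
Click 3 (3,0) count=0: revealed 7 new [(2,0) (2,2) (3,0) (3,1) (4,0) (4,1) (4,2)] -> total=9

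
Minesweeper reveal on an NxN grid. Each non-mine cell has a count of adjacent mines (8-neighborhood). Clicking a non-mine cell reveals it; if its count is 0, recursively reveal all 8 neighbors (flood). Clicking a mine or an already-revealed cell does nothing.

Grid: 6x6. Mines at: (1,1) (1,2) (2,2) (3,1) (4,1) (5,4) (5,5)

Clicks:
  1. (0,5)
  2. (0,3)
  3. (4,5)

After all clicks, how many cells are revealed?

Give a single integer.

Answer: 15

Derivation:
Click 1 (0,5) count=0: revealed 15 new [(0,3) (0,4) (0,5) (1,3) (1,4) (1,5) (2,3) (2,4) (2,5) (3,3) (3,4) (3,5) (4,3) (4,4) (4,5)] -> total=15
Click 2 (0,3) count=1: revealed 0 new [(none)] -> total=15
Click 3 (4,5) count=2: revealed 0 new [(none)] -> total=15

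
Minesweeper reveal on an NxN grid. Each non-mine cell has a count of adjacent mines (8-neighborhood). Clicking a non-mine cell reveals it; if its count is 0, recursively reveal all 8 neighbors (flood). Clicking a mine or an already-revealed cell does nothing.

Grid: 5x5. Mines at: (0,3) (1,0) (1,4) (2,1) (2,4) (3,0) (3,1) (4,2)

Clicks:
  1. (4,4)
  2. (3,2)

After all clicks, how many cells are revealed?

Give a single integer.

Click 1 (4,4) count=0: revealed 4 new [(3,3) (3,4) (4,3) (4,4)] -> total=4
Click 2 (3,2) count=3: revealed 1 new [(3,2)] -> total=5

Answer: 5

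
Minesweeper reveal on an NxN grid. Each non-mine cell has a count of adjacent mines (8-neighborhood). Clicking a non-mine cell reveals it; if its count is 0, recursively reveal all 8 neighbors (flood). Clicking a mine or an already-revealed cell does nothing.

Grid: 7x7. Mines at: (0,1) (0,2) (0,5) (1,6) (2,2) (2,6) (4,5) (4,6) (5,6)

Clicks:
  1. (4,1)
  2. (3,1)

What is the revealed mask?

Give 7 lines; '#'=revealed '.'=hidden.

Click 1 (4,1) count=0: revealed 26 new [(1,0) (1,1) (2,0) (2,1) (3,0) (3,1) (3,2) (3,3) (3,4) (4,0) (4,1) (4,2) (4,3) (4,4) (5,0) (5,1) (5,2) (5,3) (5,4) (5,5) (6,0) (6,1) (6,2) (6,3) (6,4) (6,5)] -> total=26
Click 2 (3,1) count=1: revealed 0 new [(none)] -> total=26

Answer: .......
##.....
##.....
#####..
#####..
######.
######.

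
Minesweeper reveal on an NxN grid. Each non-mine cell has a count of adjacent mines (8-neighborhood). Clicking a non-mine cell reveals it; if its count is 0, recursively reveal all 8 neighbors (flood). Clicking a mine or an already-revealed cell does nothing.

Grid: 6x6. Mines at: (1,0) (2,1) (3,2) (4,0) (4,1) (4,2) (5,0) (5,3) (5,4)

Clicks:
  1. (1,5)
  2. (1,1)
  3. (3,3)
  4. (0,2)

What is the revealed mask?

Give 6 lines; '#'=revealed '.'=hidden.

Click 1 (1,5) count=0: revealed 20 new [(0,1) (0,2) (0,3) (0,4) (0,5) (1,1) (1,2) (1,3) (1,4) (1,5) (2,2) (2,3) (2,4) (2,5) (3,3) (3,4) (3,5) (4,3) (4,4) (4,5)] -> total=20
Click 2 (1,1) count=2: revealed 0 new [(none)] -> total=20
Click 3 (3,3) count=2: revealed 0 new [(none)] -> total=20
Click 4 (0,2) count=0: revealed 0 new [(none)] -> total=20

Answer: .#####
.#####
..####
...###
...###
......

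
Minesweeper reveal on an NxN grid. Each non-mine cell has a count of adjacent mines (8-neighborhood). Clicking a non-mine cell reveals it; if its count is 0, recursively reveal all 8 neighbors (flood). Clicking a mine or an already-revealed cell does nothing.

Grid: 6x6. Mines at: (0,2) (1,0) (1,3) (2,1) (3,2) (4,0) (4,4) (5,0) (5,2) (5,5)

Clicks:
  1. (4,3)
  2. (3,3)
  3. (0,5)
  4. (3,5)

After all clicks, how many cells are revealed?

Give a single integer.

Answer: 10

Derivation:
Click 1 (4,3) count=3: revealed 1 new [(4,3)] -> total=1
Click 2 (3,3) count=2: revealed 1 new [(3,3)] -> total=2
Click 3 (0,5) count=0: revealed 8 new [(0,4) (0,5) (1,4) (1,5) (2,4) (2,5) (3,4) (3,5)] -> total=10
Click 4 (3,5) count=1: revealed 0 new [(none)] -> total=10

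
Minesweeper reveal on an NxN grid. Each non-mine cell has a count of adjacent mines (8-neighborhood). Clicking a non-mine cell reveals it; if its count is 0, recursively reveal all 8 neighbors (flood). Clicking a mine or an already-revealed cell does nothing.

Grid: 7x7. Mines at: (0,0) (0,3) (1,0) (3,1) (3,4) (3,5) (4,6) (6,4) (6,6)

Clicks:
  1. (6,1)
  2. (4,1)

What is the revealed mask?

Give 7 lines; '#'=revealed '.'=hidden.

Click 1 (6,1) count=0: revealed 12 new [(4,0) (4,1) (4,2) (4,3) (5,0) (5,1) (5,2) (5,3) (6,0) (6,1) (6,2) (6,3)] -> total=12
Click 2 (4,1) count=1: revealed 0 new [(none)] -> total=12

Answer: .......
.......
.......
.......
####...
####...
####...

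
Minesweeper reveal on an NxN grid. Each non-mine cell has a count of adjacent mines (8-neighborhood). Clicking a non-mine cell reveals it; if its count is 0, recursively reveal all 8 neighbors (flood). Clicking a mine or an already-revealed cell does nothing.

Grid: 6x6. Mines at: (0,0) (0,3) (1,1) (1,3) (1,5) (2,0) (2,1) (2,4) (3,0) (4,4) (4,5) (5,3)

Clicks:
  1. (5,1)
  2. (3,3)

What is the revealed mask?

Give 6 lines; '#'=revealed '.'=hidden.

Answer: ......
......
......
...#..
###...
###...

Derivation:
Click 1 (5,1) count=0: revealed 6 new [(4,0) (4,1) (4,2) (5,0) (5,1) (5,2)] -> total=6
Click 2 (3,3) count=2: revealed 1 new [(3,3)] -> total=7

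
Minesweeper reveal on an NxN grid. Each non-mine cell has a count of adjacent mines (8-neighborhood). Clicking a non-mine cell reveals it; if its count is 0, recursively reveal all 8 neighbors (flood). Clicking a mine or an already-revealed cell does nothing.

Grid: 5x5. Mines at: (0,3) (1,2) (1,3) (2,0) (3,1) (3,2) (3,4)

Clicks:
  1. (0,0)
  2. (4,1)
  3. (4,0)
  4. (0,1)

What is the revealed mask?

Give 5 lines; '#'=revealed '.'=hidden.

Click 1 (0,0) count=0: revealed 4 new [(0,0) (0,1) (1,0) (1,1)] -> total=4
Click 2 (4,1) count=2: revealed 1 new [(4,1)] -> total=5
Click 3 (4,0) count=1: revealed 1 new [(4,0)] -> total=6
Click 4 (0,1) count=1: revealed 0 new [(none)] -> total=6

Answer: ##...
##...
.....
.....
##...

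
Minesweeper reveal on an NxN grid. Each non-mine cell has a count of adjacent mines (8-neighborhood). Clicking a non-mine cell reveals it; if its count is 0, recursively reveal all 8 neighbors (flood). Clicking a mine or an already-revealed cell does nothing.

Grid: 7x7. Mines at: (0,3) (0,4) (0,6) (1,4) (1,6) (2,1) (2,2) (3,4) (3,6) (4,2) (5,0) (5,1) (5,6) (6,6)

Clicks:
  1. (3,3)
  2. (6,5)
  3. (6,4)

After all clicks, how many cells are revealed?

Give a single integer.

Answer: 12

Derivation:
Click 1 (3,3) count=3: revealed 1 new [(3,3)] -> total=1
Click 2 (6,5) count=2: revealed 1 new [(6,5)] -> total=2
Click 3 (6,4) count=0: revealed 10 new [(4,3) (4,4) (4,5) (5,2) (5,3) (5,4) (5,5) (6,2) (6,3) (6,4)] -> total=12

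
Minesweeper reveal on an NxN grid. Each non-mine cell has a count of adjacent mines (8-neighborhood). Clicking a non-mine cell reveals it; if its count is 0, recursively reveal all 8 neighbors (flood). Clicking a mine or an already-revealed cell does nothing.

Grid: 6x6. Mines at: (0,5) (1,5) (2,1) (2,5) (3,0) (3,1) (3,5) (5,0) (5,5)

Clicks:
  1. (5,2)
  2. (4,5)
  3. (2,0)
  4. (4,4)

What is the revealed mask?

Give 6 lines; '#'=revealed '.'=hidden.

Click 1 (5,2) count=0: revealed 24 new [(0,0) (0,1) (0,2) (0,3) (0,4) (1,0) (1,1) (1,2) (1,3) (1,4) (2,2) (2,3) (2,4) (3,2) (3,3) (3,4) (4,1) (4,2) (4,3) (4,4) (5,1) (5,2) (5,3) (5,4)] -> total=24
Click 2 (4,5) count=2: revealed 1 new [(4,5)] -> total=25
Click 3 (2,0) count=3: revealed 1 new [(2,0)] -> total=26
Click 4 (4,4) count=2: revealed 0 new [(none)] -> total=26

Answer: #####.
#####.
#.###.
..###.
.#####
.####.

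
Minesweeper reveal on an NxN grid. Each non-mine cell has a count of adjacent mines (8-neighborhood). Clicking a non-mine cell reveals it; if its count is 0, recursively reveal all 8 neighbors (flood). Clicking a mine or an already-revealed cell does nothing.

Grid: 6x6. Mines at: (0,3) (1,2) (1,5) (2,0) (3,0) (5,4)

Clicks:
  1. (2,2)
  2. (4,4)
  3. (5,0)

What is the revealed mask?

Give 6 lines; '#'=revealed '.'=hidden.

Click 1 (2,2) count=1: revealed 1 new [(2,2)] -> total=1
Click 2 (4,4) count=1: revealed 1 new [(4,4)] -> total=2
Click 3 (5,0) count=0: revealed 18 new [(2,1) (2,3) (2,4) (2,5) (3,1) (3,2) (3,3) (3,4) (3,5) (4,0) (4,1) (4,2) (4,3) (4,5) (5,0) (5,1) (5,2) (5,3)] -> total=20

Answer: ......
......
.#####
.#####
######
####..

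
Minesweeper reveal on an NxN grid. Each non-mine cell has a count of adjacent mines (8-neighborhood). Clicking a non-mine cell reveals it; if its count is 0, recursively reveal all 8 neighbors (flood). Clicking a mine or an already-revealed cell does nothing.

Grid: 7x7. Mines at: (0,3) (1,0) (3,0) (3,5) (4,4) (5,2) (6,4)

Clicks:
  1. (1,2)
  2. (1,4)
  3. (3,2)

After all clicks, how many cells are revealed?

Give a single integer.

Answer: 15

Derivation:
Click 1 (1,2) count=1: revealed 1 new [(1,2)] -> total=1
Click 2 (1,4) count=1: revealed 1 new [(1,4)] -> total=2
Click 3 (3,2) count=0: revealed 13 new [(1,1) (1,3) (2,1) (2,2) (2,3) (2,4) (3,1) (3,2) (3,3) (3,4) (4,1) (4,2) (4,3)] -> total=15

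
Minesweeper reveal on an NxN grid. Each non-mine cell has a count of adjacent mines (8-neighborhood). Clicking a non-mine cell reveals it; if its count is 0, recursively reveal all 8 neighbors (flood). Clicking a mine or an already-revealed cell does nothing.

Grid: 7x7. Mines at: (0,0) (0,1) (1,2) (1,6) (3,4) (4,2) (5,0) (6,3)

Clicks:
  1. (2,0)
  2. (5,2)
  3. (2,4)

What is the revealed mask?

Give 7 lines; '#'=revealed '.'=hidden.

Answer: .......
##.....
##..#..
##.....
##.....
..#....
.......

Derivation:
Click 1 (2,0) count=0: revealed 8 new [(1,0) (1,1) (2,0) (2,1) (3,0) (3,1) (4,0) (4,1)] -> total=8
Click 2 (5,2) count=2: revealed 1 new [(5,2)] -> total=9
Click 3 (2,4) count=1: revealed 1 new [(2,4)] -> total=10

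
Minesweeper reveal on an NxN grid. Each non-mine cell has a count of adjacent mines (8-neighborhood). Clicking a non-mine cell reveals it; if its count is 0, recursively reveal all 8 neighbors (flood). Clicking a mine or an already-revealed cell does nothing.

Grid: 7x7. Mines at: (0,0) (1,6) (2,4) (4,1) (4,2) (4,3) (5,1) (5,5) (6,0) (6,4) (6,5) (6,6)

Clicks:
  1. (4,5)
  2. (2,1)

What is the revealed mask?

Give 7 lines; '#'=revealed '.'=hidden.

Click 1 (4,5) count=1: revealed 1 new [(4,5)] -> total=1
Click 2 (2,1) count=0: revealed 19 new [(0,1) (0,2) (0,3) (0,4) (0,5) (1,0) (1,1) (1,2) (1,3) (1,4) (1,5) (2,0) (2,1) (2,2) (2,3) (3,0) (3,1) (3,2) (3,3)] -> total=20

Answer: .#####.
######.
####...
####...
.....#.
.......
.......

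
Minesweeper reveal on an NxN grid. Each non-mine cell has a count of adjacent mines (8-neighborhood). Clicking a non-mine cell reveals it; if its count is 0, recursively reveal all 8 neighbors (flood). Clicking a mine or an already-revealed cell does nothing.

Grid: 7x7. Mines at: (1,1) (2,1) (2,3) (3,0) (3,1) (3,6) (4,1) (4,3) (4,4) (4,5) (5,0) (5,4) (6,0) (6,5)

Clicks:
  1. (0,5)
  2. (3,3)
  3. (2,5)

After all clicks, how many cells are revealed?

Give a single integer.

Answer: 14

Derivation:
Click 1 (0,5) count=0: revealed 13 new [(0,2) (0,3) (0,4) (0,5) (0,6) (1,2) (1,3) (1,4) (1,5) (1,6) (2,4) (2,5) (2,6)] -> total=13
Click 2 (3,3) count=3: revealed 1 new [(3,3)] -> total=14
Click 3 (2,5) count=1: revealed 0 new [(none)] -> total=14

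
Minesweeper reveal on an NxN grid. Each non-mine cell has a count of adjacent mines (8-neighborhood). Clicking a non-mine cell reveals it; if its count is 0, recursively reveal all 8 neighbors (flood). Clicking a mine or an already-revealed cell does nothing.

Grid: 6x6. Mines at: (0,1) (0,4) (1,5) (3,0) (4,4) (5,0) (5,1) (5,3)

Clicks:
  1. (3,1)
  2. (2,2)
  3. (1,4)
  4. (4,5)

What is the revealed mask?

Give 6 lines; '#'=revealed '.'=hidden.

Click 1 (3,1) count=1: revealed 1 new [(3,1)] -> total=1
Click 2 (2,2) count=0: revealed 14 new [(1,1) (1,2) (1,3) (1,4) (2,1) (2,2) (2,3) (2,4) (3,2) (3,3) (3,4) (4,1) (4,2) (4,3)] -> total=15
Click 3 (1,4) count=2: revealed 0 new [(none)] -> total=15
Click 4 (4,5) count=1: revealed 1 new [(4,5)] -> total=16

Answer: ......
.####.
.####.
.####.
.###.#
......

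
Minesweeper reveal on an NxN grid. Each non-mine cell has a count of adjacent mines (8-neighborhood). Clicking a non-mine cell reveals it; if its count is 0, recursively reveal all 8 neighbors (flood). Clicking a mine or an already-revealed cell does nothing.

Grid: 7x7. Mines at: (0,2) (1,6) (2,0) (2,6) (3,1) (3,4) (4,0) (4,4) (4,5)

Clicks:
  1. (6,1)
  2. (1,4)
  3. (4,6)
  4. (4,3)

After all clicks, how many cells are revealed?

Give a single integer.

Answer: 27

Derivation:
Click 1 (6,1) count=0: revealed 17 new [(4,1) (4,2) (4,3) (5,0) (5,1) (5,2) (5,3) (5,4) (5,5) (5,6) (6,0) (6,1) (6,2) (6,3) (6,4) (6,5) (6,6)] -> total=17
Click 2 (1,4) count=0: revealed 9 new [(0,3) (0,4) (0,5) (1,3) (1,4) (1,5) (2,3) (2,4) (2,5)] -> total=26
Click 3 (4,6) count=1: revealed 1 new [(4,6)] -> total=27
Click 4 (4,3) count=2: revealed 0 new [(none)] -> total=27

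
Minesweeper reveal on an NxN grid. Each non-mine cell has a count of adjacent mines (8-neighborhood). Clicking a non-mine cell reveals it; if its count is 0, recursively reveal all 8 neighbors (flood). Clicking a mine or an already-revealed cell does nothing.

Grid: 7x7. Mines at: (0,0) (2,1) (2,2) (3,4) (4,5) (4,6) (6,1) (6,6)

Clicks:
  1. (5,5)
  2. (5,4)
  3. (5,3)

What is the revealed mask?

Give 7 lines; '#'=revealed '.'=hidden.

Answer: .......
.......
.......
####...
#####..
######.
..####.

Derivation:
Click 1 (5,5) count=3: revealed 1 new [(5,5)] -> total=1
Click 2 (5,4) count=1: revealed 1 new [(5,4)] -> total=2
Click 3 (5,3) count=0: revealed 17 new [(3,0) (3,1) (3,2) (3,3) (4,0) (4,1) (4,2) (4,3) (4,4) (5,0) (5,1) (5,2) (5,3) (6,2) (6,3) (6,4) (6,5)] -> total=19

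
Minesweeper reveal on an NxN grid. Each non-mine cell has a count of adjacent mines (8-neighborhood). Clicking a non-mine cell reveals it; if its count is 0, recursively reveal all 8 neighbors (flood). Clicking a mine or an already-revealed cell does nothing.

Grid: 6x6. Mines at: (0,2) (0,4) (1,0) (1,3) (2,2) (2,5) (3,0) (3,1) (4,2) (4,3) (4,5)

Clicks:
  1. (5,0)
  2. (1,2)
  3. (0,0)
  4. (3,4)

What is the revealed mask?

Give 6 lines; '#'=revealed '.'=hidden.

Click 1 (5,0) count=0: revealed 4 new [(4,0) (4,1) (5,0) (5,1)] -> total=4
Click 2 (1,2) count=3: revealed 1 new [(1,2)] -> total=5
Click 3 (0,0) count=1: revealed 1 new [(0,0)] -> total=6
Click 4 (3,4) count=3: revealed 1 new [(3,4)] -> total=7

Answer: #.....
..#...
......
....#.
##....
##....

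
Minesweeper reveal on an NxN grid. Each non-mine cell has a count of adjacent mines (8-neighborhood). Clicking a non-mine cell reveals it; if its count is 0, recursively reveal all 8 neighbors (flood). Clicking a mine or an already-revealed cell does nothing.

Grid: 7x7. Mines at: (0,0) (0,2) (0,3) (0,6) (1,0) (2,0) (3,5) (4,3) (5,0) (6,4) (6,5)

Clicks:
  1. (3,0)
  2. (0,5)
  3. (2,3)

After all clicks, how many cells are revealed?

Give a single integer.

Click 1 (3,0) count=1: revealed 1 new [(3,0)] -> total=1
Click 2 (0,5) count=1: revealed 1 new [(0,5)] -> total=2
Click 3 (2,3) count=0: revealed 12 new [(1,1) (1,2) (1,3) (1,4) (2,1) (2,2) (2,3) (2,4) (3,1) (3,2) (3,3) (3,4)] -> total=14

Answer: 14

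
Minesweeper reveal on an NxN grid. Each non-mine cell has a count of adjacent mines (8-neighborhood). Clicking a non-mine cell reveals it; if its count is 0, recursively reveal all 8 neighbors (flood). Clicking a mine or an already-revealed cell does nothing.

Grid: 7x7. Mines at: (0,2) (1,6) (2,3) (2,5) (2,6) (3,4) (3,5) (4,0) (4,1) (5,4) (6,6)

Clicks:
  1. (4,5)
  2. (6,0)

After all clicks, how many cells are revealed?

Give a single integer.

Click 1 (4,5) count=3: revealed 1 new [(4,5)] -> total=1
Click 2 (6,0) count=0: revealed 8 new [(5,0) (5,1) (5,2) (5,3) (6,0) (6,1) (6,2) (6,3)] -> total=9

Answer: 9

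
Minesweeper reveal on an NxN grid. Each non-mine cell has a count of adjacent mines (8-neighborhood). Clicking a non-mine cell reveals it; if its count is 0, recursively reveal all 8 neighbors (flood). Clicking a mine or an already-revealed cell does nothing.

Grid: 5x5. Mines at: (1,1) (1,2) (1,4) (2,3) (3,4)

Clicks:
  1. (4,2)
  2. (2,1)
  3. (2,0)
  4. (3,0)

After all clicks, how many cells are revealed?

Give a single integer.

Click 1 (4,2) count=0: revealed 11 new [(2,0) (2,1) (2,2) (3,0) (3,1) (3,2) (3,3) (4,0) (4,1) (4,2) (4,3)] -> total=11
Click 2 (2,1) count=2: revealed 0 new [(none)] -> total=11
Click 3 (2,0) count=1: revealed 0 new [(none)] -> total=11
Click 4 (3,0) count=0: revealed 0 new [(none)] -> total=11

Answer: 11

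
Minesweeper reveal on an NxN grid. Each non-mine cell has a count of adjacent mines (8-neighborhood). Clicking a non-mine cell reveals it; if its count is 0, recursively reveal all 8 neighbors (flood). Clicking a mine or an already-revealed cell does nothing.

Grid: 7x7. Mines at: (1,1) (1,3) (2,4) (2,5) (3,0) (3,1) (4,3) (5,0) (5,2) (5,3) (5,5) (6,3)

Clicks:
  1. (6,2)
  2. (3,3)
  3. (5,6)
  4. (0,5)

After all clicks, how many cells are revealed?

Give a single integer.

Click 1 (6,2) count=3: revealed 1 new [(6,2)] -> total=1
Click 2 (3,3) count=2: revealed 1 new [(3,3)] -> total=2
Click 3 (5,6) count=1: revealed 1 new [(5,6)] -> total=3
Click 4 (0,5) count=0: revealed 6 new [(0,4) (0,5) (0,6) (1,4) (1,5) (1,6)] -> total=9

Answer: 9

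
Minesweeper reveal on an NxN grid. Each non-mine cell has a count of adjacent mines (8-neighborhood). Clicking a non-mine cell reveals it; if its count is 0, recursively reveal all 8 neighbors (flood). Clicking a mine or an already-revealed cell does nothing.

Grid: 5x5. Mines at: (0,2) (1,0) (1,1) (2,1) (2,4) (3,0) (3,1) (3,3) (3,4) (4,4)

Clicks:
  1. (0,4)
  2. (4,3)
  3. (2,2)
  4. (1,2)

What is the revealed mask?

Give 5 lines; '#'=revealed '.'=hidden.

Click 1 (0,4) count=0: revealed 4 new [(0,3) (0,4) (1,3) (1,4)] -> total=4
Click 2 (4,3) count=3: revealed 1 new [(4,3)] -> total=5
Click 3 (2,2) count=4: revealed 1 new [(2,2)] -> total=6
Click 4 (1,2) count=3: revealed 1 new [(1,2)] -> total=7

Answer: ...##
..###
..#..
.....
...#.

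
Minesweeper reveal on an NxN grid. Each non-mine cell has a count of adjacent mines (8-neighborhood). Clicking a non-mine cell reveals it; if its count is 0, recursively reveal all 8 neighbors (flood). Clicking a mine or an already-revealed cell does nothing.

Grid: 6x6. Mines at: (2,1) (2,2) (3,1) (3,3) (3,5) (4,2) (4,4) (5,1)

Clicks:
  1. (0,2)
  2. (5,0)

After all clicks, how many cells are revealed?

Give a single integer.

Answer: 16

Derivation:
Click 1 (0,2) count=0: revealed 15 new [(0,0) (0,1) (0,2) (0,3) (0,4) (0,5) (1,0) (1,1) (1,2) (1,3) (1,4) (1,5) (2,3) (2,4) (2,5)] -> total=15
Click 2 (5,0) count=1: revealed 1 new [(5,0)] -> total=16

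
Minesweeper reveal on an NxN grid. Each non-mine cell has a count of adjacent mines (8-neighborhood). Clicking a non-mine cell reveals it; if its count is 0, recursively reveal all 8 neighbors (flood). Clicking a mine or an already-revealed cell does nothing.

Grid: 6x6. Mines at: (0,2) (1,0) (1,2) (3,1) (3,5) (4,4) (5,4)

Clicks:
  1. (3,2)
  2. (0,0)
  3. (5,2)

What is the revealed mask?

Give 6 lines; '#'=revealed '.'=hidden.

Click 1 (3,2) count=1: revealed 1 new [(3,2)] -> total=1
Click 2 (0,0) count=1: revealed 1 new [(0,0)] -> total=2
Click 3 (5,2) count=0: revealed 8 new [(4,0) (4,1) (4,2) (4,3) (5,0) (5,1) (5,2) (5,3)] -> total=10

Answer: #.....
......
......
..#...
####..
####..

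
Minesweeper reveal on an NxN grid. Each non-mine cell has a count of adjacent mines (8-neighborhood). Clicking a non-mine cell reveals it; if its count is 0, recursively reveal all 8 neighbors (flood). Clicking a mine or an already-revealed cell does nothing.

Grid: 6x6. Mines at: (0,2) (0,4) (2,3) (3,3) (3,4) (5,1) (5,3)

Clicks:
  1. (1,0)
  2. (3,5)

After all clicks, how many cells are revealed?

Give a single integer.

Click 1 (1,0) count=0: revealed 14 new [(0,0) (0,1) (1,0) (1,1) (1,2) (2,0) (2,1) (2,2) (3,0) (3,1) (3,2) (4,0) (4,1) (4,2)] -> total=14
Click 2 (3,5) count=1: revealed 1 new [(3,5)] -> total=15

Answer: 15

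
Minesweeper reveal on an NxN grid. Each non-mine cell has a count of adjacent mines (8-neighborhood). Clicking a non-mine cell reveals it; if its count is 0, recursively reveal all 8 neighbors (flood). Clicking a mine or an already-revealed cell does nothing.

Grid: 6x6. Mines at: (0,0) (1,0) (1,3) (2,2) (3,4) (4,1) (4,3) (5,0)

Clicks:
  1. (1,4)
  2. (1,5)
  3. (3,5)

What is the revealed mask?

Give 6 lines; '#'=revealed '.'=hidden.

Answer: ....##
....##
....##
.....#
......
......

Derivation:
Click 1 (1,4) count=1: revealed 1 new [(1,4)] -> total=1
Click 2 (1,5) count=0: revealed 5 new [(0,4) (0,5) (1,5) (2,4) (2,5)] -> total=6
Click 3 (3,5) count=1: revealed 1 new [(3,5)] -> total=7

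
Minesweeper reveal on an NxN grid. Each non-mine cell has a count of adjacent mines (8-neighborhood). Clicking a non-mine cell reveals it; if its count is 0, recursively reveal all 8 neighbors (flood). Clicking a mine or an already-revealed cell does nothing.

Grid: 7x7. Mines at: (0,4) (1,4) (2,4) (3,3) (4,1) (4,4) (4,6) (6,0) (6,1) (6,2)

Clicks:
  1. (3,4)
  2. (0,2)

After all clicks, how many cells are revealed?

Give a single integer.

Answer: 16

Derivation:
Click 1 (3,4) count=3: revealed 1 new [(3,4)] -> total=1
Click 2 (0,2) count=0: revealed 15 new [(0,0) (0,1) (0,2) (0,3) (1,0) (1,1) (1,2) (1,3) (2,0) (2,1) (2,2) (2,3) (3,0) (3,1) (3,2)] -> total=16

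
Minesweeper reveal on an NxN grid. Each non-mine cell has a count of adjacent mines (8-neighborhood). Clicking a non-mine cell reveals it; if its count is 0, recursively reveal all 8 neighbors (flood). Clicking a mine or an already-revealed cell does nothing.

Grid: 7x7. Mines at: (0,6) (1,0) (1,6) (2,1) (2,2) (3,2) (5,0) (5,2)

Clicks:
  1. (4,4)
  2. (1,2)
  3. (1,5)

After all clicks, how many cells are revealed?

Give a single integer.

Answer: 30

Derivation:
Click 1 (4,4) count=0: revealed 30 new [(0,1) (0,2) (0,3) (0,4) (0,5) (1,1) (1,2) (1,3) (1,4) (1,5) (2,3) (2,4) (2,5) (2,6) (3,3) (3,4) (3,5) (3,6) (4,3) (4,4) (4,5) (4,6) (5,3) (5,4) (5,5) (5,6) (6,3) (6,4) (6,5) (6,6)] -> total=30
Click 2 (1,2) count=2: revealed 0 new [(none)] -> total=30
Click 3 (1,5) count=2: revealed 0 new [(none)] -> total=30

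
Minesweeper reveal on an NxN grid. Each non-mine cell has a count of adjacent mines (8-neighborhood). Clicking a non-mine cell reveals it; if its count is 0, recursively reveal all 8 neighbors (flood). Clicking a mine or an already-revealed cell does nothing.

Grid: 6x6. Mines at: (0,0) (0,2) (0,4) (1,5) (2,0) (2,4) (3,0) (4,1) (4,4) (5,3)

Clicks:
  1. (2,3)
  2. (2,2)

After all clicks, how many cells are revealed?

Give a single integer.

Answer: 9

Derivation:
Click 1 (2,3) count=1: revealed 1 new [(2,3)] -> total=1
Click 2 (2,2) count=0: revealed 8 new [(1,1) (1,2) (1,3) (2,1) (2,2) (3,1) (3,2) (3,3)] -> total=9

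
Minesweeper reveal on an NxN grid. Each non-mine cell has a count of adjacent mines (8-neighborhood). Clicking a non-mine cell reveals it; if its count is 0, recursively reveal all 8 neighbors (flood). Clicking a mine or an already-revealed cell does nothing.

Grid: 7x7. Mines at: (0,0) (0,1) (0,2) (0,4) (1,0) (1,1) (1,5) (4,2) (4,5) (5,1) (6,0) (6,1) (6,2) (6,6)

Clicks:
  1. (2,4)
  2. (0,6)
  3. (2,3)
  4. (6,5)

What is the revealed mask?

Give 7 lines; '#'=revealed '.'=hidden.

Click 1 (2,4) count=1: revealed 1 new [(2,4)] -> total=1
Click 2 (0,6) count=1: revealed 1 new [(0,6)] -> total=2
Click 3 (2,3) count=0: revealed 8 new [(1,2) (1,3) (1,4) (2,2) (2,3) (3,2) (3,3) (3,4)] -> total=10
Click 4 (6,5) count=1: revealed 1 new [(6,5)] -> total=11

Answer: ......#
..###..
..###..
..###..
.......
.......
.....#.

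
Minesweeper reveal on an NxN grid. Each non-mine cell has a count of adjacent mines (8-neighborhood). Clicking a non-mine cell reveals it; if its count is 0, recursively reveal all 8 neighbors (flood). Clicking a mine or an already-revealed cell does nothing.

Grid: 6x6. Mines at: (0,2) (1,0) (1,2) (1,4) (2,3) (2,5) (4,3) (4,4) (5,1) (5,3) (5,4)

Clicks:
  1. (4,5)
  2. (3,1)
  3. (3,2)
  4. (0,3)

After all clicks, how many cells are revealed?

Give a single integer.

Click 1 (4,5) count=2: revealed 1 new [(4,5)] -> total=1
Click 2 (3,1) count=0: revealed 9 new [(2,0) (2,1) (2,2) (3,0) (3,1) (3,2) (4,0) (4,1) (4,2)] -> total=10
Click 3 (3,2) count=2: revealed 0 new [(none)] -> total=10
Click 4 (0,3) count=3: revealed 1 new [(0,3)] -> total=11

Answer: 11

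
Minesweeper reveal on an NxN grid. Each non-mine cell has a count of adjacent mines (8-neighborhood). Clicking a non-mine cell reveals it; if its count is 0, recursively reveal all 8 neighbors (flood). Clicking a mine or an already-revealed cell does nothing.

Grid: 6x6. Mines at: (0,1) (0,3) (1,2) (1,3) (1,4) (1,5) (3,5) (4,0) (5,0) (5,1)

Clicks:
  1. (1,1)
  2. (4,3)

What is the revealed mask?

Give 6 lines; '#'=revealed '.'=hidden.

Click 1 (1,1) count=2: revealed 1 new [(1,1)] -> total=1
Click 2 (4,3) count=0: revealed 17 new [(2,1) (2,2) (2,3) (2,4) (3,1) (3,2) (3,3) (3,4) (4,1) (4,2) (4,3) (4,4) (4,5) (5,2) (5,3) (5,4) (5,5)] -> total=18

Answer: ......
.#....
.####.
.####.
.#####
..####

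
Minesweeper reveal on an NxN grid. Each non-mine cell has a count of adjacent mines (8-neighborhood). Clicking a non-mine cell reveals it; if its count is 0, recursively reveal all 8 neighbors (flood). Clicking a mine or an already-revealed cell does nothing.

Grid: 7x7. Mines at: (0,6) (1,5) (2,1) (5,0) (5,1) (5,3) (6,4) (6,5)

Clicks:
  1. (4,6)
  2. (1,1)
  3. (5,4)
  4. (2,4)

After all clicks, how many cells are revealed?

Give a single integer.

Answer: 28

Derivation:
Click 1 (4,6) count=0: revealed 28 new [(0,0) (0,1) (0,2) (0,3) (0,4) (1,0) (1,1) (1,2) (1,3) (1,4) (2,2) (2,3) (2,4) (2,5) (2,6) (3,2) (3,3) (3,4) (3,5) (3,6) (4,2) (4,3) (4,4) (4,5) (4,6) (5,4) (5,5) (5,6)] -> total=28
Click 2 (1,1) count=1: revealed 0 new [(none)] -> total=28
Click 3 (5,4) count=3: revealed 0 new [(none)] -> total=28
Click 4 (2,4) count=1: revealed 0 new [(none)] -> total=28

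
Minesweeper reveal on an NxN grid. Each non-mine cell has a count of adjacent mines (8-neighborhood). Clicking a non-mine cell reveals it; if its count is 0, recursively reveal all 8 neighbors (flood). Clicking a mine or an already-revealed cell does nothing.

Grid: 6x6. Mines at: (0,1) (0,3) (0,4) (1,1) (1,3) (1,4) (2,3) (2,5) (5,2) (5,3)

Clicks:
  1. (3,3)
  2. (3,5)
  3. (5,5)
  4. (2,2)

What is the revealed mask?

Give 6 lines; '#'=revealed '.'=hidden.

Answer: ......
......
..#...
...###
....##
....##

Derivation:
Click 1 (3,3) count=1: revealed 1 new [(3,3)] -> total=1
Click 2 (3,5) count=1: revealed 1 new [(3,5)] -> total=2
Click 3 (5,5) count=0: revealed 5 new [(3,4) (4,4) (4,5) (5,4) (5,5)] -> total=7
Click 4 (2,2) count=3: revealed 1 new [(2,2)] -> total=8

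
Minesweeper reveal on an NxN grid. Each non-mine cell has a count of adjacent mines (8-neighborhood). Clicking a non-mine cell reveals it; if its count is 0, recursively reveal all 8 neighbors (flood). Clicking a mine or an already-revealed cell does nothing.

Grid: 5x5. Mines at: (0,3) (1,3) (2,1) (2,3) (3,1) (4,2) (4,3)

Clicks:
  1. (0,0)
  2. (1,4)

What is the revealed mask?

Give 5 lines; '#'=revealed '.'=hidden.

Answer: ###..
###.#
.....
.....
.....

Derivation:
Click 1 (0,0) count=0: revealed 6 new [(0,0) (0,1) (0,2) (1,0) (1,1) (1,2)] -> total=6
Click 2 (1,4) count=3: revealed 1 new [(1,4)] -> total=7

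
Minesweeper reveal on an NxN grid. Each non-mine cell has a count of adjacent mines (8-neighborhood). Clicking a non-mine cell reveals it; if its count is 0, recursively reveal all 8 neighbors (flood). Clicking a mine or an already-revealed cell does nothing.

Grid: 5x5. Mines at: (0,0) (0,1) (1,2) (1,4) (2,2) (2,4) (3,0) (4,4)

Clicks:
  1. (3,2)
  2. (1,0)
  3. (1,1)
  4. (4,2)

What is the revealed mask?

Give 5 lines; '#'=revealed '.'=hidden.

Answer: .....
##...
.....
.###.
.###.

Derivation:
Click 1 (3,2) count=1: revealed 1 new [(3,2)] -> total=1
Click 2 (1,0) count=2: revealed 1 new [(1,0)] -> total=2
Click 3 (1,1) count=4: revealed 1 new [(1,1)] -> total=3
Click 4 (4,2) count=0: revealed 5 new [(3,1) (3,3) (4,1) (4,2) (4,3)] -> total=8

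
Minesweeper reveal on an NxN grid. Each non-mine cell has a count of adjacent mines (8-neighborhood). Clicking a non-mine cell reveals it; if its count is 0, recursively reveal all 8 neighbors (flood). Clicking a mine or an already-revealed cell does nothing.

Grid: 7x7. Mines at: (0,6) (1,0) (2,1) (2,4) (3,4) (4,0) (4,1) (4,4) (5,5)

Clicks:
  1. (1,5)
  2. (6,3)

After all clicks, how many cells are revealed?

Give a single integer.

Answer: 11

Derivation:
Click 1 (1,5) count=2: revealed 1 new [(1,5)] -> total=1
Click 2 (6,3) count=0: revealed 10 new [(5,0) (5,1) (5,2) (5,3) (5,4) (6,0) (6,1) (6,2) (6,3) (6,4)] -> total=11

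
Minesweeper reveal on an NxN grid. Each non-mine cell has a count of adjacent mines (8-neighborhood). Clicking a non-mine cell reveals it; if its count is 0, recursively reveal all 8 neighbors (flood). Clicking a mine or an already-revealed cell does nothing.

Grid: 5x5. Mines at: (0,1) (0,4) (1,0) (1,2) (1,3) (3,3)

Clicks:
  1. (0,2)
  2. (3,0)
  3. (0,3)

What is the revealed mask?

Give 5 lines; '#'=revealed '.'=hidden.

Answer: ..##.
.....
###..
###..
###..

Derivation:
Click 1 (0,2) count=3: revealed 1 new [(0,2)] -> total=1
Click 2 (3,0) count=0: revealed 9 new [(2,0) (2,1) (2,2) (3,0) (3,1) (3,2) (4,0) (4,1) (4,2)] -> total=10
Click 3 (0,3) count=3: revealed 1 new [(0,3)] -> total=11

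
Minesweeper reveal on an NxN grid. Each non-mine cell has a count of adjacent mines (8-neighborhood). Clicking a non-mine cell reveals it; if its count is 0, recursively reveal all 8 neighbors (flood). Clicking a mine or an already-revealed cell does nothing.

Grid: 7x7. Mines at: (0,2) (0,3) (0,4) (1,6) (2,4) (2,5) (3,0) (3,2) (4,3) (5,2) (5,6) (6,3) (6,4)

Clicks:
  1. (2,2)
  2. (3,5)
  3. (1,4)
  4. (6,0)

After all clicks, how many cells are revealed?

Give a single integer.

Answer: 9

Derivation:
Click 1 (2,2) count=1: revealed 1 new [(2,2)] -> total=1
Click 2 (3,5) count=2: revealed 1 new [(3,5)] -> total=2
Click 3 (1,4) count=4: revealed 1 new [(1,4)] -> total=3
Click 4 (6,0) count=0: revealed 6 new [(4,0) (4,1) (5,0) (5,1) (6,0) (6,1)] -> total=9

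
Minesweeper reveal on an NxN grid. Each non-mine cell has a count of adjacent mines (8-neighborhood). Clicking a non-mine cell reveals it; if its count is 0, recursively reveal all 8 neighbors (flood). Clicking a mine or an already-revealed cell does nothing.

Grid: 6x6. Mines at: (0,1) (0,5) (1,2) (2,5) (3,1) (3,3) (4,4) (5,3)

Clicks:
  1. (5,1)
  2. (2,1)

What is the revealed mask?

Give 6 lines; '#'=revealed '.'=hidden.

Answer: ......
......
.#....
......
###...
###...

Derivation:
Click 1 (5,1) count=0: revealed 6 new [(4,0) (4,1) (4,2) (5,0) (5,1) (5,2)] -> total=6
Click 2 (2,1) count=2: revealed 1 new [(2,1)] -> total=7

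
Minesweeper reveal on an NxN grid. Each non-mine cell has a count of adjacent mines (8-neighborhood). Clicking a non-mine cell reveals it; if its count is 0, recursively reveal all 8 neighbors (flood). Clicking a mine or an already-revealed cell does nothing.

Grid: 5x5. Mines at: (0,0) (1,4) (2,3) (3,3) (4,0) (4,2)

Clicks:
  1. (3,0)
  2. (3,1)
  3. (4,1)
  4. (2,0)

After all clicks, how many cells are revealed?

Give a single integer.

Click 1 (3,0) count=1: revealed 1 new [(3,0)] -> total=1
Click 2 (3,1) count=2: revealed 1 new [(3,1)] -> total=2
Click 3 (4,1) count=2: revealed 1 new [(4,1)] -> total=3
Click 4 (2,0) count=0: revealed 7 new [(1,0) (1,1) (1,2) (2,0) (2,1) (2,2) (3,2)] -> total=10

Answer: 10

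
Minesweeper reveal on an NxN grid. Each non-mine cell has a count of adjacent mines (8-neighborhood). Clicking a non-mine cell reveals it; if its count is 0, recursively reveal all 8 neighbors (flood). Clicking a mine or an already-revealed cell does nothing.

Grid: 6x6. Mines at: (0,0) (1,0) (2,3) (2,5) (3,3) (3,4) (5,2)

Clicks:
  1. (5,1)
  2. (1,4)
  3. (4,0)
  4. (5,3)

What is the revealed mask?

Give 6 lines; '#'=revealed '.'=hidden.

Click 1 (5,1) count=1: revealed 1 new [(5,1)] -> total=1
Click 2 (1,4) count=2: revealed 1 new [(1,4)] -> total=2
Click 3 (4,0) count=0: revealed 10 new [(2,0) (2,1) (2,2) (3,0) (3,1) (3,2) (4,0) (4,1) (4,2) (5,0)] -> total=12
Click 4 (5,3) count=1: revealed 1 new [(5,3)] -> total=13

Answer: ......
....#.
###...
###...
###...
##.#..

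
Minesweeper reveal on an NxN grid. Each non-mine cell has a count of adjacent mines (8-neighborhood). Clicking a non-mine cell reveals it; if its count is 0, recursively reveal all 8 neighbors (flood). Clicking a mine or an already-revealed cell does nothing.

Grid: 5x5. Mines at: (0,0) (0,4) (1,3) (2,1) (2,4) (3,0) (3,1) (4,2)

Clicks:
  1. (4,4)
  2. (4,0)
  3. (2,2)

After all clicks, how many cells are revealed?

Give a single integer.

Click 1 (4,4) count=0: revealed 4 new [(3,3) (3,4) (4,3) (4,4)] -> total=4
Click 2 (4,0) count=2: revealed 1 new [(4,0)] -> total=5
Click 3 (2,2) count=3: revealed 1 new [(2,2)] -> total=6

Answer: 6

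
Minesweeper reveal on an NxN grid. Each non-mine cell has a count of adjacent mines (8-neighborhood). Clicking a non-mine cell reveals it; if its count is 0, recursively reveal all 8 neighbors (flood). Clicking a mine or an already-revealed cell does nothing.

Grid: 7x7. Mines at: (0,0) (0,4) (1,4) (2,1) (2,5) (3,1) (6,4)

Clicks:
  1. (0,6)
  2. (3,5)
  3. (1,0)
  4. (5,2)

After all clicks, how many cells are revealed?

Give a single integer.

Answer: 33

Derivation:
Click 1 (0,6) count=0: revealed 4 new [(0,5) (0,6) (1,5) (1,6)] -> total=4
Click 2 (3,5) count=1: revealed 1 new [(3,5)] -> total=5
Click 3 (1,0) count=2: revealed 1 new [(1,0)] -> total=6
Click 4 (5,2) count=0: revealed 27 new [(2,2) (2,3) (2,4) (3,2) (3,3) (3,4) (3,6) (4,0) (4,1) (4,2) (4,3) (4,4) (4,5) (4,6) (5,0) (5,1) (5,2) (5,3) (5,4) (5,5) (5,6) (6,0) (6,1) (6,2) (6,3) (6,5) (6,6)] -> total=33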